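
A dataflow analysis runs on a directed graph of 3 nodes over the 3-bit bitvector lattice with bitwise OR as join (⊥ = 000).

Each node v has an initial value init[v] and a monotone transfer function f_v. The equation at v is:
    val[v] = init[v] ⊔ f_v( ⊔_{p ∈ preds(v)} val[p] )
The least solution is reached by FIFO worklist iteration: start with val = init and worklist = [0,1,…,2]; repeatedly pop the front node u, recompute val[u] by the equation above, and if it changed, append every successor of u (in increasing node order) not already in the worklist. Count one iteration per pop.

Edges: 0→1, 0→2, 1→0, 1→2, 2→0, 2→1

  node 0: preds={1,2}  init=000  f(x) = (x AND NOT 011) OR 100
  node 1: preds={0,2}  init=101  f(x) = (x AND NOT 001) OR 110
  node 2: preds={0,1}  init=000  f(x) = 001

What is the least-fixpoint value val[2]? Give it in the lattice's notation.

001

Iteration log — 5 steps:
  step 1. node 0  ⊔preds=101  new=100  old=000  +wl: 
  step 2. node 1  ⊔preds=100  new=111  old=101  +wl: 0
  step 3. node 2  ⊔preds=111  new=001  old=000  +wl: 1
  step 4. node 0  ⊔preds=111  new=100  stable
  step 5. node 1  ⊔preds=101  new=111  stable

Least fixpoint reached:
  node 0: 100
  node 1: 111
  node 2: 001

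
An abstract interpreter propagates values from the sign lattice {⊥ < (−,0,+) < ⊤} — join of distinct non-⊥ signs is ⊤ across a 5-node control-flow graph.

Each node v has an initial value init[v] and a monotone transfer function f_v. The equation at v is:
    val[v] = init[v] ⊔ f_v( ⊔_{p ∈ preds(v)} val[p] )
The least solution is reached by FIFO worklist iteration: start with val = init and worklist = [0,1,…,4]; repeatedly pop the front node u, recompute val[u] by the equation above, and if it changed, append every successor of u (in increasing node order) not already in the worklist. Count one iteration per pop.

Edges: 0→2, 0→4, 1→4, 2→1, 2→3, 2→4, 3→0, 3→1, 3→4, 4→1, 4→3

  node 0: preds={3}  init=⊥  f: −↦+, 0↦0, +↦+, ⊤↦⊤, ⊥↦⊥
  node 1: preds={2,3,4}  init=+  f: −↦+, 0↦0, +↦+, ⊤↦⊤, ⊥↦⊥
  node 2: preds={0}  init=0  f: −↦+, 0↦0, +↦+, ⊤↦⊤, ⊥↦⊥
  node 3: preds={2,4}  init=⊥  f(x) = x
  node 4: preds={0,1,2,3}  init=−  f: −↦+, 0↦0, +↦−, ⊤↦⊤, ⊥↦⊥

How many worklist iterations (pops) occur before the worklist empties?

12

Trace (12 dequeues):
  [1] u=0 | in ⊥ | out ⊥ | ==
  [2] u=1 | in ⊤ | out ⊤ | prev + | push {}
  [3] u=2 | in ⊥ | out 0 | ==
  [4] u=3 | in ⊤ | out ⊤ | prev ⊥ | push {0,1}
  [5] u=4 | in ⊤ | out ⊤ | prev − | push {3}
  [6] u=0 | in ⊤ | out ⊤ | prev ⊥ | push {2,4}
  [7] u=1 | in ⊤ | out ⊤ | ==
  [8] u=3 | in ⊤ | out ⊤ | ==
  [9] u=2 | in ⊤ | out ⊤ | prev 0 | push {1,3}
  [10] u=4 | in ⊤ | out ⊤ | ==
  [11] u=1 | in ⊤ | out ⊤ | ==
  [12] u=3 | in ⊤ | out ⊤ | ==

Converged values:
  [0] ⊤
  [1] ⊤
  [2] ⊤
  [3] ⊤
  [4] ⊤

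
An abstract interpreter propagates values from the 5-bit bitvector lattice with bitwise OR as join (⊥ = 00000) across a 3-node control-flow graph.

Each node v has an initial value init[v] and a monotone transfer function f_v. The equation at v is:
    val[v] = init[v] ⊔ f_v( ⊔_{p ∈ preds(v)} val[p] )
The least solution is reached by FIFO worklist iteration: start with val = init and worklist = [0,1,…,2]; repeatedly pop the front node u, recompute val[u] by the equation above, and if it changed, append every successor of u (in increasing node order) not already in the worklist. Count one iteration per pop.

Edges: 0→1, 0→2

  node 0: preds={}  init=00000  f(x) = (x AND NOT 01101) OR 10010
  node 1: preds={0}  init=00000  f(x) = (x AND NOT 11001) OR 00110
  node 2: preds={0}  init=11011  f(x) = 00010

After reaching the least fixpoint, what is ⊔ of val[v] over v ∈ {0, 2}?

Trace (3 dequeues):
  [1] u=0 | in 00000 | out 10010 | prev 00000 | push {}
  [2] u=1 | in 10010 | out 00110 | prev 00000 | push {}
  [3] u=2 | in 10010 | out 11011 | ==

Converged values:
  [0] 10010
  [1] 00110
  [2] 11011

11011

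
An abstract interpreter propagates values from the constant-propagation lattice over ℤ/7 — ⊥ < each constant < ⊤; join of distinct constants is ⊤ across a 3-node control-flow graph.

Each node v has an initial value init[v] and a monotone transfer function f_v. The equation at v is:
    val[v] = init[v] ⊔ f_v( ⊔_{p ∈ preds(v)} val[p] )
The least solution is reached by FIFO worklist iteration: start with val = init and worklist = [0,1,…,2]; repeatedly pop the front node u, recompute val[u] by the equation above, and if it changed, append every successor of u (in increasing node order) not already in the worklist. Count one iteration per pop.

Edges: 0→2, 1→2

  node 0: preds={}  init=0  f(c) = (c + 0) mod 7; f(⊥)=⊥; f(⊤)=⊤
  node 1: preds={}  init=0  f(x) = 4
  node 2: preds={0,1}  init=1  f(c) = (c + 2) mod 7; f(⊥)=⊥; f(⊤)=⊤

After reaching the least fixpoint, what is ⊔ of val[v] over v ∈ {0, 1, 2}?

⊤

Worklist (3 pops):
  #1 pop 0: in=⊥ → 0 (no change)
  #2 pop 1: in=⊥ → ⊤ (was 0); enqueue []
  #3 pop 2: in=⊤ → ⊤ (was 1); enqueue []

Fixpoint:
  val[0] = 0
  val[1] = ⊤
  val[2] = ⊤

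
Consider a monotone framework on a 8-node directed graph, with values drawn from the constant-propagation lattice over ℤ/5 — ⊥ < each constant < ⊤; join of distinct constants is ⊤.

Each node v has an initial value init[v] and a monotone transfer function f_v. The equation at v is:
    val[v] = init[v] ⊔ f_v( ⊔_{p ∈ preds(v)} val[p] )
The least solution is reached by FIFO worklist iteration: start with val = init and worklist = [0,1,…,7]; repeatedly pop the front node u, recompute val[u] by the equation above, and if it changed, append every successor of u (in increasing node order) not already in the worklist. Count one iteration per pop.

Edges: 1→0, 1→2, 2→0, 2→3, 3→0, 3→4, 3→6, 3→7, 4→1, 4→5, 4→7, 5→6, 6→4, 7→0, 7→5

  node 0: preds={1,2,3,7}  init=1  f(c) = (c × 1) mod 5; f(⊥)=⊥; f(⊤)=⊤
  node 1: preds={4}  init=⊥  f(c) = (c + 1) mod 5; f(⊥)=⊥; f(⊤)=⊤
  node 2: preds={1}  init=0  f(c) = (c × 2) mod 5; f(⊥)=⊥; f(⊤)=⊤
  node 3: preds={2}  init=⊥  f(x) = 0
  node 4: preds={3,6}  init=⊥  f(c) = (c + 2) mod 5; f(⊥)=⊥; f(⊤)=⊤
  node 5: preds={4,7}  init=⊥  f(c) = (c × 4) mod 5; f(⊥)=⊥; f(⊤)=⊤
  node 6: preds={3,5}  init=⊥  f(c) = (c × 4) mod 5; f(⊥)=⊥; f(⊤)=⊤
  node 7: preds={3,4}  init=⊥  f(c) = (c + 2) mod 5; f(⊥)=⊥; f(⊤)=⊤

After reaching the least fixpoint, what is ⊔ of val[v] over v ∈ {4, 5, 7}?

⊤

Worklist (20 pops):
  #1 pop 0: in=0 → ⊤ (was 1); enqueue []
  #2 pop 1: in=⊥ → ⊥ (no change)
  #3 pop 2: in=⊥ → 0 (no change)
  #4 pop 3: in=0 → 0 (was ⊥); enqueue [0]
  #5 pop 4: in=0 → 2 (was ⊥); enqueue [1]
  #6 pop 5: in=2 → 3 (was ⊥); enqueue []
  #7 pop 6: in=⊤ → ⊤ (was ⊥); enqueue [4]
  #8 pop 7: in=⊤ → ⊤ (was ⊥); enqueue [5]
  #9 pop 0: in=⊤ → ⊤ (no change)
  #10 pop 1: in=2 → 3 (was ⊥); enqueue [0,2]
  #11 pop 4: in=⊤ → ⊤ (was 2); enqueue [1,7]
  #12 pop 5: in=⊤ → ⊤ (was 3); enqueue [6]
  #13 pop 0: in=⊤ → ⊤ (no change)
  #14 pop 2: in=3 → ⊤ (was 0); enqueue [0,3]
  #15 pop 1: in=⊤ → ⊤ (was 3); enqueue [2]
  #16 pop 7: in=⊤ → ⊤ (no change)
  #17 pop 6: in=⊤ → ⊤ (no change)
  #18 pop 0: in=⊤ → ⊤ (no change)
  #19 pop 3: in=⊤ → 0 (no change)
  #20 pop 2: in=⊤ → ⊤ (no change)

Fixpoint:
  val[0] = ⊤
  val[1] = ⊤
  val[2] = ⊤
  val[3] = 0
  val[4] = ⊤
  val[5] = ⊤
  val[6] = ⊤
  val[7] = ⊤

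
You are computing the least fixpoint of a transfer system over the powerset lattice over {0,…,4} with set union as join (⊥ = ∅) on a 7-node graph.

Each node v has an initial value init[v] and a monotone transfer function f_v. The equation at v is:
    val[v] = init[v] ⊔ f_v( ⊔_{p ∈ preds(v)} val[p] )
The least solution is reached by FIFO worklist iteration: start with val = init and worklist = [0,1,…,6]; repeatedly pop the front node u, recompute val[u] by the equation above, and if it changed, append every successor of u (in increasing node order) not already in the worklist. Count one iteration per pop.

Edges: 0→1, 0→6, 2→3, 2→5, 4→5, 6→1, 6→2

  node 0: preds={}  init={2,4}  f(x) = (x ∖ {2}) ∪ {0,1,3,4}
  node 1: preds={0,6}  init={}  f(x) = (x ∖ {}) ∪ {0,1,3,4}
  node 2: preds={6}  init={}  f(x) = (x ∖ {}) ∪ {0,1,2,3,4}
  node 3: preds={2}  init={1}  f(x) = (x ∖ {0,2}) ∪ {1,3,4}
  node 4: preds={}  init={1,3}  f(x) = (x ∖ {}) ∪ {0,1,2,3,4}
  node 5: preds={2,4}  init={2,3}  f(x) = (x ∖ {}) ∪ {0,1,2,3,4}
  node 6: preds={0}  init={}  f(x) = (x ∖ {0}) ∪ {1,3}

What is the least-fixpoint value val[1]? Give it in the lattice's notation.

Trace (9 dequeues):
  [1] u=0 | in {} | out {0,1,2,3,4} | prev {2,4} | push {}
  [2] u=1 | in {0,1,2,3,4} | out {0,1,2,3,4} | prev {} | push {}
  [3] u=2 | in {} | out {0,1,2,3,4} | prev {} | push {}
  [4] u=3 | in {0,1,2,3,4} | out {1,3,4} | prev {1} | push {}
  [5] u=4 | in {} | out {0,1,2,3,4} | prev {1,3} | push {}
  [6] u=5 | in {0,1,2,3,4} | out {0,1,2,3,4} | prev {2,3} | push {}
  [7] u=6 | in {0,1,2,3,4} | out {1,2,3,4} | prev {} | push {1,2}
  [8] u=1 | in {0,1,2,3,4} | out {0,1,2,3,4} | ==
  [9] u=2 | in {1,2,3,4} | out {0,1,2,3,4} | ==

Converged values:
  [0] {0,1,2,3,4}
  [1] {0,1,2,3,4}
  [2] {0,1,2,3,4}
  [3] {1,3,4}
  [4] {0,1,2,3,4}
  [5] {0,1,2,3,4}
  [6] {1,2,3,4}

{0,1,2,3,4}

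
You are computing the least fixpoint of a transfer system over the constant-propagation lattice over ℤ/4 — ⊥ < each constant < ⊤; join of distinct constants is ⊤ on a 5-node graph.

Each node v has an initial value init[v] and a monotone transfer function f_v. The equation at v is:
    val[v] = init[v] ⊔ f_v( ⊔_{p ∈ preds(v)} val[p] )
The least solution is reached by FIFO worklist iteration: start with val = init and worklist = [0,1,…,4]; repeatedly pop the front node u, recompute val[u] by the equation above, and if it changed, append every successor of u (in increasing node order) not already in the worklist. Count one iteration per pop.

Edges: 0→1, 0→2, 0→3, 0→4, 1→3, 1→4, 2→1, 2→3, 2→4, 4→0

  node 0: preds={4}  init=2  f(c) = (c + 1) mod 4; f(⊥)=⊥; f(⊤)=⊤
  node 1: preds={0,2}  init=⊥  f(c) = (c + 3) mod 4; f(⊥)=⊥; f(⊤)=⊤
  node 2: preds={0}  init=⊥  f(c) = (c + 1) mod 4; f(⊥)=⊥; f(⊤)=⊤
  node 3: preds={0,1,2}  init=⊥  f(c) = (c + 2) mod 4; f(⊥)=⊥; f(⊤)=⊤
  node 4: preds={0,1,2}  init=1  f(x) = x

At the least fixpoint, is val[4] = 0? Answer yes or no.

no

Iteration log — 14 steps:
  step 1. node 0  ⊔preds=1  new=2  stable
  step 2. node 1  ⊔preds=2  new=1  old=⊥  +wl: 
  step 3. node 2  ⊔preds=2  new=3  old=⊥  +wl: 1
  step 4. node 3  ⊔preds=⊤  new=⊤  old=⊥  +wl: 
  step 5. node 4  ⊔preds=⊤  new=⊤  old=1  +wl: 0
  step 6. node 1  ⊔preds=⊤  new=⊤  old=1  +wl: 3,4
  step 7. node 0  ⊔preds=⊤  new=⊤  old=2  +wl: 1,2
  step 8. node 3  ⊔preds=⊤  new=⊤  stable
  step 9. node 4  ⊔preds=⊤  new=⊤  stable
  step 10. node 1  ⊔preds=⊤  new=⊤  stable
  step 11. node 2  ⊔preds=⊤  new=⊤  old=3  +wl: 1,3,4
  step 12. node 1  ⊔preds=⊤  new=⊤  stable
  step 13. node 3  ⊔preds=⊤  new=⊤  stable
  step 14. node 4  ⊔preds=⊤  new=⊤  stable

Least fixpoint reached:
  node 0: ⊤
  node 1: ⊤
  node 2: ⊤
  node 3: ⊤
  node 4: ⊤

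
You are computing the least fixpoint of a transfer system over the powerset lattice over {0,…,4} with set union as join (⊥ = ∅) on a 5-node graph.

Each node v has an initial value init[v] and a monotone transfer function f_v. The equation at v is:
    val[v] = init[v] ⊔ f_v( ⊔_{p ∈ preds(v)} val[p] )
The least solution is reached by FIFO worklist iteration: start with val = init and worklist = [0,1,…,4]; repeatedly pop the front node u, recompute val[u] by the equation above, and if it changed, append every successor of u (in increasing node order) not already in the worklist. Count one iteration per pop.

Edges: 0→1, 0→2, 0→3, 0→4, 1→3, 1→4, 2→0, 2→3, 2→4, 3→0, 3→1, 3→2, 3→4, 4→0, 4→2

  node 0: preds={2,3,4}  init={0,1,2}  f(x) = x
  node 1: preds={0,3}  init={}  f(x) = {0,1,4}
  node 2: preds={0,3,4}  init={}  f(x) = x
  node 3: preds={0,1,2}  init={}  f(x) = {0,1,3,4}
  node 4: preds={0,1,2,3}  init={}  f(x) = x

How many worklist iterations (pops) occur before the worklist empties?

11

Iteration log — 11 steps:
  step 1. node 0  ⊔preds={}  new={0,1,2}  stable
  step 2. node 1  ⊔preds={0,1,2}  new={0,1,4}  old={}  +wl: 
  step 3. node 2  ⊔preds={0,1,2}  new={0,1,2}  old={}  +wl: 0
  step 4. node 3  ⊔preds={0,1,2,4}  new={0,1,3,4}  old={}  +wl: 1,2
  step 5. node 4  ⊔preds={0,1,2,3,4}  new={0,1,2,3,4}  old={}  +wl: 
  step 6. node 0  ⊔preds={0,1,2,3,4}  new={0,1,2,3,4}  old={0,1,2}  +wl: 3,4
  step 7. node 1  ⊔preds={0,1,2,3,4}  new={0,1,4}  stable
  step 8. node 2  ⊔preds={0,1,2,3,4}  new={0,1,2,3,4}  old={0,1,2}  +wl: 0
  step 9. node 3  ⊔preds={0,1,2,3,4}  new={0,1,3,4}  stable
  step 10. node 4  ⊔preds={0,1,2,3,4}  new={0,1,2,3,4}  stable
  step 11. node 0  ⊔preds={0,1,2,3,4}  new={0,1,2,3,4}  stable

Least fixpoint reached:
  node 0: {0,1,2,3,4}
  node 1: {0,1,4}
  node 2: {0,1,2,3,4}
  node 3: {0,1,3,4}
  node 4: {0,1,2,3,4}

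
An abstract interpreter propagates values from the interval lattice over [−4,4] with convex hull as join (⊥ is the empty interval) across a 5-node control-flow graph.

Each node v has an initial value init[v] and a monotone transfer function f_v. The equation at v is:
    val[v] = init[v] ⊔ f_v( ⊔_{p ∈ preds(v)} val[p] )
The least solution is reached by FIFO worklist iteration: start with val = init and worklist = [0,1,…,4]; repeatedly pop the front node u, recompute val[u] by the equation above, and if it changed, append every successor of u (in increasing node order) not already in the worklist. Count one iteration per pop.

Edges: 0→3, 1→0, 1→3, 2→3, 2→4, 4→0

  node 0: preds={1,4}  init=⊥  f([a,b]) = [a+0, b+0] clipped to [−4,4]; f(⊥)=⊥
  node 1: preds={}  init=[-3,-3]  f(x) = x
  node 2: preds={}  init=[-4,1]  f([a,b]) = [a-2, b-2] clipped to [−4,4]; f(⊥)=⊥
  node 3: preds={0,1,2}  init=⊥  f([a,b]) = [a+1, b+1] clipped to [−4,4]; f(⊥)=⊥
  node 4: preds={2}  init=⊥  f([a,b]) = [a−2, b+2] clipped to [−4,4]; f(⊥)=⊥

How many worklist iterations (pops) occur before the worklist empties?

7

Iteration log — 7 steps:
  step 1. node 0  ⊔preds=[-3,-3]  new=[-3,-3]  old=⊥  +wl: 
  step 2. node 1  ⊔preds=⊥  new=[-3,-3]  stable
  step 3. node 2  ⊔preds=⊥  new=[-4,1]  stable
  step 4. node 3  ⊔preds=[-4,1]  new=[-3,2]  old=⊥  +wl: 
  step 5. node 4  ⊔preds=[-4,1]  new=[-4,3]  old=⊥  +wl: 0
  step 6. node 0  ⊔preds=[-4,3]  new=[-4,3]  old=[-3,-3]  +wl: 3
  step 7. node 3  ⊔preds=[-4,3]  new=[-3,4]  old=[-3,2]  +wl: 

Least fixpoint reached:
  node 0: [-4,3]
  node 1: [-3,-3]
  node 2: [-4,1]
  node 3: [-3,4]
  node 4: [-4,3]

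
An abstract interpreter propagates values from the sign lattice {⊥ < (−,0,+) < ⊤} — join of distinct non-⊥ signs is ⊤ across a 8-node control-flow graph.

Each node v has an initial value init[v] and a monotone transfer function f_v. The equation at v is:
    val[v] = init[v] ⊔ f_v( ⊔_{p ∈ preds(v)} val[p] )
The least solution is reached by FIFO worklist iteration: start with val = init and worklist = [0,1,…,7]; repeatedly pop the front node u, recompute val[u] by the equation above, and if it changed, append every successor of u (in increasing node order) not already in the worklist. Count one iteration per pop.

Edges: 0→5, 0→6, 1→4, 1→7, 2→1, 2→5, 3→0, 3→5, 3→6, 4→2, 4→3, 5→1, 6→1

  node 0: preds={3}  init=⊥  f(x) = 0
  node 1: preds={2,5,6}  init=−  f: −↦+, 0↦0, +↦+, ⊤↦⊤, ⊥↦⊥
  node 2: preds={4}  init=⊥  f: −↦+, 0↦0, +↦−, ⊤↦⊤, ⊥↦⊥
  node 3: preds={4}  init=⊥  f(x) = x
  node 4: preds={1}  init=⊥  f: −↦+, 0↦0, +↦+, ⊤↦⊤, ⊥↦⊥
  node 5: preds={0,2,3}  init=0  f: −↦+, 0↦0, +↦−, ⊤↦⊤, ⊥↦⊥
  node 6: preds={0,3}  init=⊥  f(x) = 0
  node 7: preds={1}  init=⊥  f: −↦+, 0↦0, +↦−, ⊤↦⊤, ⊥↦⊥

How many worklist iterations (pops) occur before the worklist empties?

Worklist (15 pops):
  #1 pop 0: in=⊥ → 0 (was ⊥); enqueue []
  #2 pop 1: in=0 → ⊤ (was −); enqueue []
  #3 pop 2: in=⊥ → ⊥ (no change)
  #4 pop 3: in=⊥ → ⊥ (no change)
  #5 pop 4: in=⊤ → ⊤ (was ⊥); enqueue [2,3]
  #6 pop 5: in=0 → 0 (no change)
  #7 pop 6: in=0 → 0 (was ⊥); enqueue [1]
  #8 pop 7: in=⊤ → ⊤ (was ⊥); enqueue []
  #9 pop 2: in=⊤ → ⊤ (was ⊥); enqueue [5]
  #10 pop 3: in=⊤ → ⊤ (was ⊥); enqueue [0,6]
  #11 pop 1: in=⊤ → ⊤ (no change)
  #12 pop 5: in=⊤ → ⊤ (was 0); enqueue [1]
  #13 pop 0: in=⊤ → 0 (no change)
  #14 pop 6: in=⊤ → 0 (no change)
  #15 pop 1: in=⊤ → ⊤ (no change)

Fixpoint:
  val[0] = 0
  val[1] = ⊤
  val[2] = ⊤
  val[3] = ⊤
  val[4] = ⊤
  val[5] = ⊤
  val[6] = 0
  val[7] = ⊤

15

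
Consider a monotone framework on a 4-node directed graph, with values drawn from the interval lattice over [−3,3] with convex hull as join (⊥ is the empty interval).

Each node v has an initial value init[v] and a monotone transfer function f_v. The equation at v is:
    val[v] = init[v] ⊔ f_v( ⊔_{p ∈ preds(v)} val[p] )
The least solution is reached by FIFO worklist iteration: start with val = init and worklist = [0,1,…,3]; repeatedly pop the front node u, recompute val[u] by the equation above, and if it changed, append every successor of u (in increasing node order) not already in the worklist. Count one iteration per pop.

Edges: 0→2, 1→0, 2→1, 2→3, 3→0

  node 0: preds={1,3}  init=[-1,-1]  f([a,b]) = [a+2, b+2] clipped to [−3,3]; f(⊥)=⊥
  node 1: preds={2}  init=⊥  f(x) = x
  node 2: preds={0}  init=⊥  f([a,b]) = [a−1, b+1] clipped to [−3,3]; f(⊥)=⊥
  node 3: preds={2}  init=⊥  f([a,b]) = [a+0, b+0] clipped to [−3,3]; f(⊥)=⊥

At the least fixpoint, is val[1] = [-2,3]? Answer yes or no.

yes

Iteration log — 11 steps:
  step 1. node 0  ⊔preds=⊥  new=[-1,-1]  stable
  step 2. node 1  ⊔preds=⊥  new=⊥  stable
  step 3. node 2  ⊔preds=[-1,-1]  new=[-2,0]  old=⊥  +wl: 1
  step 4. node 3  ⊔preds=[-2,0]  new=[-2,0]  old=⊥  +wl: 0
  step 5. node 1  ⊔preds=[-2,0]  new=[-2,0]  old=⊥  +wl: 
  step 6. node 0  ⊔preds=[-2,0]  new=[-1,2]  old=[-1,-1]  +wl: 2
  step 7. node 2  ⊔preds=[-1,2]  new=[-2,3]  old=[-2,0]  +wl: 1,3
  step 8. node 1  ⊔preds=[-2,3]  new=[-2,3]  old=[-2,0]  +wl: 0
  step 9. node 3  ⊔preds=[-2,3]  new=[-2,3]  old=[-2,0]  +wl: 
  step 10. node 0  ⊔preds=[-2,3]  new=[-1,3]  old=[-1,2]  +wl: 2
  step 11. node 2  ⊔preds=[-1,3]  new=[-2,3]  stable

Least fixpoint reached:
  node 0: [-1,3]
  node 1: [-2,3]
  node 2: [-2,3]
  node 3: [-2,3]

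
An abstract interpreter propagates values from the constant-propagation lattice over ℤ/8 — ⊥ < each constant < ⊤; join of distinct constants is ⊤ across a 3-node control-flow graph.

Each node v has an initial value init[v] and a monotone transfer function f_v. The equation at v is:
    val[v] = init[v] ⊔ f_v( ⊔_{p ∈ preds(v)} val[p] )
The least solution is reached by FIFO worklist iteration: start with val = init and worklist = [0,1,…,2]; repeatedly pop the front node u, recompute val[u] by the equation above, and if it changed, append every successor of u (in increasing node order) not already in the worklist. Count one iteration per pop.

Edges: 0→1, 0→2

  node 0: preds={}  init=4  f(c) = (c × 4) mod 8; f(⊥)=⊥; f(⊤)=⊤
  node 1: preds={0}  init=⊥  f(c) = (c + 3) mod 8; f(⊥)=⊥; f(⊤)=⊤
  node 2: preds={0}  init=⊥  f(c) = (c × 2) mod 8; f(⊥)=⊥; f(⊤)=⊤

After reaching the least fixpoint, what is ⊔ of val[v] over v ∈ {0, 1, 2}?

Worklist (3 pops):
  #1 pop 0: in=⊥ → 4 (no change)
  #2 pop 1: in=4 → 7 (was ⊥); enqueue []
  #3 pop 2: in=4 → 0 (was ⊥); enqueue []

Fixpoint:
  val[0] = 4
  val[1] = 7
  val[2] = 0

⊤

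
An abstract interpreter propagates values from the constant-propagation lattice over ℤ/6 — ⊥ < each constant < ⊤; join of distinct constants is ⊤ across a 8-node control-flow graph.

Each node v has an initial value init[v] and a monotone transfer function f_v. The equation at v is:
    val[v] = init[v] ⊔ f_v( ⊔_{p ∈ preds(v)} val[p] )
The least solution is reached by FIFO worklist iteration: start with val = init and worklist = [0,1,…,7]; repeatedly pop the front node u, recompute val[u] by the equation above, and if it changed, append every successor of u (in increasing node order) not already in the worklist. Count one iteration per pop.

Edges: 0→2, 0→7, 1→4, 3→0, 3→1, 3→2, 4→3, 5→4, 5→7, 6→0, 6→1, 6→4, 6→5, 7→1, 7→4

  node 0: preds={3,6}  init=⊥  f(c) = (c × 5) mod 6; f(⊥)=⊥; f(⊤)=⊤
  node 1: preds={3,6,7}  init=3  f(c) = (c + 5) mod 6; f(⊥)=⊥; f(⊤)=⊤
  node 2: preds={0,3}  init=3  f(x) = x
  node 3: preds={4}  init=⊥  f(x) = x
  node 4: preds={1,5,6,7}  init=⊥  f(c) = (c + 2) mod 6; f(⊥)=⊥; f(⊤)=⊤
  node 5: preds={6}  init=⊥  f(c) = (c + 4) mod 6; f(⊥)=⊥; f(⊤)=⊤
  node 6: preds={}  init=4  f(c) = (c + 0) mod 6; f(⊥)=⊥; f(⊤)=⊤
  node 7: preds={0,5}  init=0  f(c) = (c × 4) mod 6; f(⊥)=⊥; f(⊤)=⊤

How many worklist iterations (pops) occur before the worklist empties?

14

Iteration log — 14 steps:
  step 1. node 0  ⊔preds=4  new=2  old=⊥  +wl: 
  step 2. node 1  ⊔preds=⊤  new=⊤  old=3  +wl: 
  step 3. node 2  ⊔preds=2  new=⊤  old=3  +wl: 
  step 4. node 3  ⊔preds=⊥  new=⊥  stable
  step 5. node 4  ⊔preds=⊤  new=⊤  old=⊥  +wl: 3
  step 6. node 5  ⊔preds=4  new=2  old=⊥  +wl: 4
  step 7. node 6  ⊔preds=⊥  new=4  stable
  step 8. node 7  ⊔preds=2  new=⊤  old=0  +wl: 1
  step 9. node 3  ⊔preds=⊤  new=⊤  old=⊥  +wl: 0,2
  step 10. node 4  ⊔preds=⊤  new=⊤  stable
  step 11. node 1  ⊔preds=⊤  new=⊤  stable
  step 12. node 0  ⊔preds=⊤  new=⊤  old=2  +wl: 7
  step 13. node 2  ⊔preds=⊤  new=⊤  stable
  step 14. node 7  ⊔preds=⊤  new=⊤  stable

Least fixpoint reached:
  node 0: ⊤
  node 1: ⊤
  node 2: ⊤
  node 3: ⊤
  node 4: ⊤
  node 5: 2
  node 6: 4
  node 7: ⊤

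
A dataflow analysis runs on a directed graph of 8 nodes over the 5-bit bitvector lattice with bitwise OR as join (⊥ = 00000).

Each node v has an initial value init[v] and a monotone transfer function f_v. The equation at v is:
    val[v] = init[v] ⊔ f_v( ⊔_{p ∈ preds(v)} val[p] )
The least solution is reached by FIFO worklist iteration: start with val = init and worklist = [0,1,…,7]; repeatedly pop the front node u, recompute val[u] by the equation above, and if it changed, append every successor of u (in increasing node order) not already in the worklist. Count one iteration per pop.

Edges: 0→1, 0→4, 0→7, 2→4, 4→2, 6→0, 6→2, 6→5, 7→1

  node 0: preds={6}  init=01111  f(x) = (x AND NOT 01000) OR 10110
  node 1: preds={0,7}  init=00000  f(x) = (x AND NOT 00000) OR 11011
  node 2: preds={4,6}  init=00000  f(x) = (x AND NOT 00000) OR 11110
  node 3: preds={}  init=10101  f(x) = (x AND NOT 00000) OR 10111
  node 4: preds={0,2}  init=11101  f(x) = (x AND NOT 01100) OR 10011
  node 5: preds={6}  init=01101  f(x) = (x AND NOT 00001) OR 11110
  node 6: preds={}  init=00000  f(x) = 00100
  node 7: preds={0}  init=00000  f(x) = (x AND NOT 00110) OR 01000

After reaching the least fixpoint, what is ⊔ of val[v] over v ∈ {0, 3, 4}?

11111

Iteration log — 12 steps:
  step 1. node 0  ⊔preds=00000  new=11111  old=01111  +wl: 
  step 2. node 1  ⊔preds=11111  new=11111  old=00000  +wl: 
  step 3. node 2  ⊔preds=11101  new=11111  old=00000  +wl: 
  step 4. node 3  ⊔preds=00000  new=10111  old=10101  +wl: 
  step 5. node 4  ⊔preds=11111  new=11111  old=11101  +wl: 2
  step 6. node 5  ⊔preds=00000  new=11111  old=01101  +wl: 
  step 7. node 6  ⊔preds=00000  new=00100  old=00000  +wl: 0,5
  step 8. node 7  ⊔preds=11111  new=11001  old=00000  +wl: 1
  step 9. node 2  ⊔preds=11111  new=11111  stable
  step 10. node 0  ⊔preds=00100  new=11111  stable
  step 11. node 5  ⊔preds=00100  new=11111  stable
  step 12. node 1  ⊔preds=11111  new=11111  stable

Least fixpoint reached:
  node 0: 11111
  node 1: 11111
  node 2: 11111
  node 3: 10111
  node 4: 11111
  node 5: 11111
  node 6: 00100
  node 7: 11001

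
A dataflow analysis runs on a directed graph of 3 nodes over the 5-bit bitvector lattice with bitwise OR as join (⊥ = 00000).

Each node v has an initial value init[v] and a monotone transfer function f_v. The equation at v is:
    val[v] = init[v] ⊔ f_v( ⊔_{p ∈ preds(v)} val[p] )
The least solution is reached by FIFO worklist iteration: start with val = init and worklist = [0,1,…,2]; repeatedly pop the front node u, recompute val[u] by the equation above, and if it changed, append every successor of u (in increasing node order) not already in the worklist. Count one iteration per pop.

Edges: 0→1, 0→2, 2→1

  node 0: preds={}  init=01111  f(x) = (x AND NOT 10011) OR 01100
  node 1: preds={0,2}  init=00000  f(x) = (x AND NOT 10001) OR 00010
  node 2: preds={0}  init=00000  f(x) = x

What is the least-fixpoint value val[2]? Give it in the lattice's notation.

01111

Worklist (4 pops):
  #1 pop 0: in=00000 → 01111 (no change)
  #2 pop 1: in=01111 → 01110 (was 00000); enqueue []
  #3 pop 2: in=01111 → 01111 (was 00000); enqueue [1]
  #4 pop 1: in=01111 → 01110 (no change)

Fixpoint:
  val[0] = 01111
  val[1] = 01110
  val[2] = 01111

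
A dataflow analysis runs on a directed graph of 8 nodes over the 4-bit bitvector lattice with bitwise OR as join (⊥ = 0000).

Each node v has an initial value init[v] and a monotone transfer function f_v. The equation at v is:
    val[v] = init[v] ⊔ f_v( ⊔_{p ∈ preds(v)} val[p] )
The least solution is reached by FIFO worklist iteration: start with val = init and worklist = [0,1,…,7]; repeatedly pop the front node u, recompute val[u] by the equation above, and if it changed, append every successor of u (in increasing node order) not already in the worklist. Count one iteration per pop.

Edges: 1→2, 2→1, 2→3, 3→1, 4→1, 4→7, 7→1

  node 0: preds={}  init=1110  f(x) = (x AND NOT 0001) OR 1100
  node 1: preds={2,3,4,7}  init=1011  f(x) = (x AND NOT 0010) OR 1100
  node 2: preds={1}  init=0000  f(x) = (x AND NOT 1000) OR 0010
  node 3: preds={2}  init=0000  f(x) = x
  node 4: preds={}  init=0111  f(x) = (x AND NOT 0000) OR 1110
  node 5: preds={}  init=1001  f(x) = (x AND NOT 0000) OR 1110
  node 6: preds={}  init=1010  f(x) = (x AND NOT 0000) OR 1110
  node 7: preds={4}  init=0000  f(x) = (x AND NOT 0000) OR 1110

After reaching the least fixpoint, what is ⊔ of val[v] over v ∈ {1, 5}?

1111

Worklist (9 pops):
  #1 pop 0: in=0000 → 1110 (no change)
  #2 pop 1: in=0111 → 1111 (was 1011); enqueue []
  #3 pop 2: in=1111 → 0111 (was 0000); enqueue [1]
  #4 pop 3: in=0111 → 0111 (was 0000); enqueue []
  #5 pop 4: in=0000 → 1111 (was 0111); enqueue []
  #6 pop 5: in=0000 → 1111 (was 1001); enqueue []
  #7 pop 6: in=0000 → 1110 (was 1010); enqueue []
  #8 pop 7: in=1111 → 1111 (was 0000); enqueue []
  #9 pop 1: in=1111 → 1111 (no change)

Fixpoint:
  val[0] = 1110
  val[1] = 1111
  val[2] = 0111
  val[3] = 0111
  val[4] = 1111
  val[5] = 1111
  val[6] = 1110
  val[7] = 1111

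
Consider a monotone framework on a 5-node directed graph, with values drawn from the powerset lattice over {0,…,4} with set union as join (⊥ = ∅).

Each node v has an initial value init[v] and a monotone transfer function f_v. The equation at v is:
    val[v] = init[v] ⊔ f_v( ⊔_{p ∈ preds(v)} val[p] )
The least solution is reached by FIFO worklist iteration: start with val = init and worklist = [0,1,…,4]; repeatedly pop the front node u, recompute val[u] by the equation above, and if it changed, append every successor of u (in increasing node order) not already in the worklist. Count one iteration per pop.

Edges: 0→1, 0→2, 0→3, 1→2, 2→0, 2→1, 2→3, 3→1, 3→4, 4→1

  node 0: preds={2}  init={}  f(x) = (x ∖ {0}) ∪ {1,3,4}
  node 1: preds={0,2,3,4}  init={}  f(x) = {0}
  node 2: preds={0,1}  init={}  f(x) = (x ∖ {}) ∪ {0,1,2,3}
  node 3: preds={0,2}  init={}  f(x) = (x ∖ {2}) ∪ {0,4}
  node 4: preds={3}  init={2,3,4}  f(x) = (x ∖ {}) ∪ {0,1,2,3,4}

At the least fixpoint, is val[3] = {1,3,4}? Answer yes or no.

Iteration log — 9 steps:
  step 1. node 0  ⊔preds={}  new={1,3,4}  old={}  +wl: 
  step 2. node 1  ⊔preds={1,2,3,4}  new={0}  old={}  +wl: 
  step 3. node 2  ⊔preds={0,1,3,4}  new={0,1,2,3,4}  old={}  +wl: 0,1
  step 4. node 3  ⊔preds={0,1,2,3,4}  new={0,1,3,4}  old={}  +wl: 
  step 5. node 4  ⊔preds={0,1,3,4}  new={0,1,2,3,4}  old={2,3,4}  +wl: 
  step 6. node 0  ⊔preds={0,1,2,3,4}  new={1,2,3,4}  old={1,3,4}  +wl: 2,3
  step 7. node 1  ⊔preds={0,1,2,3,4}  new={0}  stable
  step 8. node 2  ⊔preds={0,1,2,3,4}  new={0,1,2,3,4}  stable
  step 9. node 3  ⊔preds={0,1,2,3,4}  new={0,1,3,4}  stable

Least fixpoint reached:
  node 0: {1,2,3,4}
  node 1: {0}
  node 2: {0,1,2,3,4}
  node 3: {0,1,3,4}
  node 4: {0,1,2,3,4}

no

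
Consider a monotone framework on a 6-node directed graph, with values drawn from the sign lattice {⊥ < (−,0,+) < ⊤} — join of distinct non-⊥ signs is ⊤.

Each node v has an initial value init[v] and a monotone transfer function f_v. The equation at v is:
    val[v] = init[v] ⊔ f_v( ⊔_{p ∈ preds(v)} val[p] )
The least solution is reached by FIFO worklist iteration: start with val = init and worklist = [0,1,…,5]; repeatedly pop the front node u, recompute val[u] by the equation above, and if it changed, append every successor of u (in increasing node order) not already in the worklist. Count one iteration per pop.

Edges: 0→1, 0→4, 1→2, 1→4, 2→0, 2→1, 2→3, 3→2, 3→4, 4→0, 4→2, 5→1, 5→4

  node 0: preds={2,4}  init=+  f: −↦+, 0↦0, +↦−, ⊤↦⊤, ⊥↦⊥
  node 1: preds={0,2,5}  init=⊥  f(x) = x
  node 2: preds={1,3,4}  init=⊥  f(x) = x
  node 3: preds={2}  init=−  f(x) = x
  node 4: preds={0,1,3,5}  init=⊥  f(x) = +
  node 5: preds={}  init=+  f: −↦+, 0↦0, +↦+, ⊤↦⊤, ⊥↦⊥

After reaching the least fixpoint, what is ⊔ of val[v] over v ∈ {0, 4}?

⊤

Trace (10 dequeues):
  [1] u=0 | in ⊥ | out + | ==
  [2] u=1 | in + | out + | prev ⊥ | push {}
  [3] u=2 | in ⊤ | out ⊤ | prev ⊥ | push {0,1}
  [4] u=3 | in ⊤ | out ⊤ | prev − | push {2}
  [5] u=4 | in ⊤ | out + | prev ⊥ | push {}
  [6] u=5 | in ⊥ | out + | ==
  [7] u=0 | in ⊤ | out ⊤ | prev + | push {4}
  [8] u=1 | in ⊤ | out ⊤ | prev + | push {}
  [9] u=2 | in ⊤ | out ⊤ | ==
  [10] u=4 | in ⊤ | out + | ==

Converged values:
  [0] ⊤
  [1] ⊤
  [2] ⊤
  [3] ⊤
  [4] +
  [5] +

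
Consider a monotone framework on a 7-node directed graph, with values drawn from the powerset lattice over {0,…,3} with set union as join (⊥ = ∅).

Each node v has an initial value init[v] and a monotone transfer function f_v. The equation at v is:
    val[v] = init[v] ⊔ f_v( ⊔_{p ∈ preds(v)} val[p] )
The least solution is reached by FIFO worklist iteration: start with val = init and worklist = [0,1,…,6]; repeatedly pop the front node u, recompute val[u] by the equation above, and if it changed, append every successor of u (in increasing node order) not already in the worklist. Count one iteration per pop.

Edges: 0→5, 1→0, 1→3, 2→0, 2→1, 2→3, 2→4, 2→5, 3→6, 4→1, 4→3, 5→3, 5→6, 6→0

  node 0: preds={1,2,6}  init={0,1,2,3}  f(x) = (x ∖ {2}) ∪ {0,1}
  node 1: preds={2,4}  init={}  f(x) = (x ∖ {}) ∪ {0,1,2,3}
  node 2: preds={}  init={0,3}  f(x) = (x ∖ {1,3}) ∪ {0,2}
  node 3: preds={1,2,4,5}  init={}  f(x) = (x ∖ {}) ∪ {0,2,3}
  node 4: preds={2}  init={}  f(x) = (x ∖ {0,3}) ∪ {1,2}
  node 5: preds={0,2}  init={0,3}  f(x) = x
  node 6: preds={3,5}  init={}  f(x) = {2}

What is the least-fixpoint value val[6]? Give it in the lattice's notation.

Worklist (10 pops):
  #1 pop 0: in={0,3} → {0,1,2,3} (no change)
  #2 pop 1: in={0,3} → {0,1,2,3} (was {}); enqueue [0]
  #3 pop 2: in={} → {0,2,3} (was {0,3}); enqueue [1]
  #4 pop 3: in={0,1,2,3} → {0,1,2,3} (was {}); enqueue []
  #5 pop 4: in={0,2,3} → {1,2} (was {}); enqueue [3]
  #6 pop 5: in={0,1,2,3} → {0,1,2,3} (was {0,3}); enqueue []
  #7 pop 6: in={0,1,2,3} → {2} (was {}); enqueue []
  #8 pop 0: in={0,1,2,3} → {0,1,2,3} (no change)
  #9 pop 1: in={0,1,2,3} → {0,1,2,3} (no change)
  #10 pop 3: in={0,1,2,3} → {0,1,2,3} (no change)

Fixpoint:
  val[0] = {0,1,2,3}
  val[1] = {0,1,2,3}
  val[2] = {0,2,3}
  val[3] = {0,1,2,3}
  val[4] = {1,2}
  val[5] = {0,1,2,3}
  val[6] = {2}

{2}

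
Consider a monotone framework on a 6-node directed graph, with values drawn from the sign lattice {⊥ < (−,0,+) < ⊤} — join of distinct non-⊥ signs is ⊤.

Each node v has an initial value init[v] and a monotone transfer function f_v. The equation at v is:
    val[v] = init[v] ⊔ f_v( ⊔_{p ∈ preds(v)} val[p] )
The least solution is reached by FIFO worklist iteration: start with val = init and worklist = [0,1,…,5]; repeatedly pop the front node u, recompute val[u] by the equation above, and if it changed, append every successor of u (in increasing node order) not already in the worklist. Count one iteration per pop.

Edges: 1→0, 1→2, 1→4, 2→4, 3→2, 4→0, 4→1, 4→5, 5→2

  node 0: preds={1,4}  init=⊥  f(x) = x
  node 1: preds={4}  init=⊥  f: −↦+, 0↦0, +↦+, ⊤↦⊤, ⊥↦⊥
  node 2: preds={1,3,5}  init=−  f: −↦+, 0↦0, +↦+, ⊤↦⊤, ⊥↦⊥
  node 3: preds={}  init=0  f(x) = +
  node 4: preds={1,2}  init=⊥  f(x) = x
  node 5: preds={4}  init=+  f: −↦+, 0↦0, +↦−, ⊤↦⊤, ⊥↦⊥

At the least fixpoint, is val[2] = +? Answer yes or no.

no

Trace (12 dequeues):
  [1] u=0 | in ⊥ | out ⊥ | ==
  [2] u=1 | in ⊥ | out ⊥ | ==
  [3] u=2 | in ⊤ | out ⊤ | prev − | push {}
  [4] u=3 | in ⊥ | out ⊤ | prev 0 | push {2}
  [5] u=4 | in ⊤ | out ⊤ | prev ⊥ | push {0,1}
  [6] u=5 | in ⊤ | out ⊤ | prev + | push {}
  [7] u=2 | in ⊤ | out ⊤ | ==
  [8] u=0 | in ⊤ | out ⊤ | prev ⊥ | push {}
  [9] u=1 | in ⊤ | out ⊤ | prev ⊥ | push {0,2,4}
  [10] u=0 | in ⊤ | out ⊤ | ==
  [11] u=2 | in ⊤ | out ⊤ | ==
  [12] u=4 | in ⊤ | out ⊤ | ==

Converged values:
  [0] ⊤
  [1] ⊤
  [2] ⊤
  [3] ⊤
  [4] ⊤
  [5] ⊤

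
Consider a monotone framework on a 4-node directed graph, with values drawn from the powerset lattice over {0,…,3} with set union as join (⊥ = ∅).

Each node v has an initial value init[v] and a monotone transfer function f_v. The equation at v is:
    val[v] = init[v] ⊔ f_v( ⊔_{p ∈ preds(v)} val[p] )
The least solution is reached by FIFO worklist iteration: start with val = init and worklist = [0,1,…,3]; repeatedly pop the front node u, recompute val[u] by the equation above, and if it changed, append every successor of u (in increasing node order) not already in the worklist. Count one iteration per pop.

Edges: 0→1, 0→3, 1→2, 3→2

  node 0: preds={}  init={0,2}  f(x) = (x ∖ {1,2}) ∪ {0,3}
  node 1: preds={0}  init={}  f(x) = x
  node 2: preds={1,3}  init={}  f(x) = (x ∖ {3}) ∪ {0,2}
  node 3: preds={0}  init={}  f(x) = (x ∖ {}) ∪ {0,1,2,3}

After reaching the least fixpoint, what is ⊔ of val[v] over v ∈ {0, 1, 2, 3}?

Iteration log — 5 steps:
  step 1. node 0  ⊔preds={}  new={0,2,3}  old={0,2}  +wl: 
  step 2. node 1  ⊔preds={0,2,3}  new={0,2,3}  old={}  +wl: 
  step 3. node 2  ⊔preds={0,2,3}  new={0,2}  old={}  +wl: 
  step 4. node 3  ⊔preds={0,2,3}  new={0,1,2,3}  old={}  +wl: 2
  step 5. node 2  ⊔preds={0,1,2,3}  new={0,1,2}  old={0,2}  +wl: 

Least fixpoint reached:
  node 0: {0,2,3}
  node 1: {0,2,3}
  node 2: {0,1,2}
  node 3: {0,1,2,3}

{0,1,2,3}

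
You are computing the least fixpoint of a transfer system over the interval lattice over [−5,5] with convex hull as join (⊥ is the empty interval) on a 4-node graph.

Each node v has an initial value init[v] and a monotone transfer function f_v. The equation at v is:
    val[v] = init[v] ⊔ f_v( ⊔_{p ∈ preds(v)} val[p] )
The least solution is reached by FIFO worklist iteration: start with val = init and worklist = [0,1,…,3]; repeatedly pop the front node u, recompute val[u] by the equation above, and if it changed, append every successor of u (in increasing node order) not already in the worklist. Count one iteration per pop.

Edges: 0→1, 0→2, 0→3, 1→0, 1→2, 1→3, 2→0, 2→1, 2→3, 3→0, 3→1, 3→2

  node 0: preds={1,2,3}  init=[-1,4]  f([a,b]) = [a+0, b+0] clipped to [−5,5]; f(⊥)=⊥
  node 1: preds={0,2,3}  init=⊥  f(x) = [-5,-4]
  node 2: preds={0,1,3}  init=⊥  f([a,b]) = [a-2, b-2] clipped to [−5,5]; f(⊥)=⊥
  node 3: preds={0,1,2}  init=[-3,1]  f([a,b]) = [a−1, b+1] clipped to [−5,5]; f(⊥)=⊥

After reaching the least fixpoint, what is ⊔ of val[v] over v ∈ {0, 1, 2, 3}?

[-5,5]

Iteration log — 10 steps:
  step 1. node 0  ⊔preds=[-3,1]  new=[-3,4]  old=[-1,4]  +wl: 
  step 2. node 1  ⊔preds=[-3,4]  new=[-5,-4]  old=⊥  +wl: 0
  step 3. node 2  ⊔preds=[-5,4]  new=[-5,2]  old=⊥  +wl: 1
  step 4. node 3  ⊔preds=[-5,4]  new=[-5,5]  old=[-3,1]  +wl: 2
  step 5. node 0  ⊔preds=[-5,5]  new=[-5,5]  old=[-3,4]  +wl: 3
  step 6. node 1  ⊔preds=[-5,5]  new=[-5,-4]  stable
  step 7. node 2  ⊔preds=[-5,5]  new=[-5,3]  old=[-5,2]  +wl: 0,1
  step 8. node 3  ⊔preds=[-5,5]  new=[-5,5]  stable
  step 9. node 0  ⊔preds=[-5,5]  new=[-5,5]  stable
  step 10. node 1  ⊔preds=[-5,5]  new=[-5,-4]  stable

Least fixpoint reached:
  node 0: [-5,5]
  node 1: [-5,-4]
  node 2: [-5,3]
  node 3: [-5,5]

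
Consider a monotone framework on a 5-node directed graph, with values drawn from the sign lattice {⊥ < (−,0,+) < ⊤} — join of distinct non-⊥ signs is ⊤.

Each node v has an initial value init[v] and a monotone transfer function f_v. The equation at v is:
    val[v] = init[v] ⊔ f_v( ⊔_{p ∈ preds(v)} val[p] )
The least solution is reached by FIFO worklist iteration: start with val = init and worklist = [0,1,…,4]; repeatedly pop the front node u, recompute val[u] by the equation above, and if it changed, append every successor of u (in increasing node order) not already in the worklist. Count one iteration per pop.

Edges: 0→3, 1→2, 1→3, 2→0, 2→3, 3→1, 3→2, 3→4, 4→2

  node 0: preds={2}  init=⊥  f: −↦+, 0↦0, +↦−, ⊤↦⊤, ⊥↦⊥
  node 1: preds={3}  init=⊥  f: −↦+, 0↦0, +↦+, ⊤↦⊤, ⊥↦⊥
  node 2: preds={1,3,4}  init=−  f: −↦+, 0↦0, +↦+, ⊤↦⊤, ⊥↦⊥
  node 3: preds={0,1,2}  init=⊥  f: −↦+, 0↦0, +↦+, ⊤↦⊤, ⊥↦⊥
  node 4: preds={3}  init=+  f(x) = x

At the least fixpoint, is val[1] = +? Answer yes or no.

no

Worklist (9 pops):
  #1 pop 0: in=− → + (was ⊥); enqueue []
  #2 pop 1: in=⊥ → ⊥ (no change)
  #3 pop 2: in=+ → ⊤ (was −); enqueue [0]
  #4 pop 3: in=⊤ → ⊤ (was ⊥); enqueue [1,2]
  #5 pop 4: in=⊤ → ⊤ (was +); enqueue []
  #6 pop 0: in=⊤ → ⊤ (was +); enqueue [3]
  #7 pop 1: in=⊤ → ⊤ (was ⊥); enqueue []
  #8 pop 2: in=⊤ → ⊤ (no change)
  #9 pop 3: in=⊤ → ⊤ (no change)

Fixpoint:
  val[0] = ⊤
  val[1] = ⊤
  val[2] = ⊤
  val[3] = ⊤
  val[4] = ⊤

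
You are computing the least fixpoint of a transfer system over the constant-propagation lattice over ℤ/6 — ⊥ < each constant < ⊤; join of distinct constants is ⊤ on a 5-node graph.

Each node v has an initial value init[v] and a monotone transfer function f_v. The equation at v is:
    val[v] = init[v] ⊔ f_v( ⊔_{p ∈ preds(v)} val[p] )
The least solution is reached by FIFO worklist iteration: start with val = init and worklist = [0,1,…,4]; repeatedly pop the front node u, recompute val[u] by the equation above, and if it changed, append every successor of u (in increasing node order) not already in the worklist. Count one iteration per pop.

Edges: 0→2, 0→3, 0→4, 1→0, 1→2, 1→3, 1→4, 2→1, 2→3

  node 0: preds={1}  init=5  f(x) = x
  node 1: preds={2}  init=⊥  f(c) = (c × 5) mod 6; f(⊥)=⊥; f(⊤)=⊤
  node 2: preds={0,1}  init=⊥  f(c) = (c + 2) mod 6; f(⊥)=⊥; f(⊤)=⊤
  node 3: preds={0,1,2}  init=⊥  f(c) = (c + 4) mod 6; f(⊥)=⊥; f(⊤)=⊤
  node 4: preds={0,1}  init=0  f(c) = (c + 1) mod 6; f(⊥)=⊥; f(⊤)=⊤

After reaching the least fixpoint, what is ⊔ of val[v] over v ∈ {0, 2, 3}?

⊤

Worklist (10 pops):
  #1 pop 0: in=⊥ → 5 (no change)
  #2 pop 1: in=⊥ → ⊥ (no change)
  #3 pop 2: in=5 → 1 (was ⊥); enqueue [1]
  #4 pop 3: in=⊤ → ⊤ (was ⊥); enqueue []
  #5 pop 4: in=5 → 0 (no change)
  #6 pop 1: in=1 → 5 (was ⊥); enqueue [0,2,3,4]
  #7 pop 0: in=5 → 5 (no change)
  #8 pop 2: in=5 → 1 (no change)
  #9 pop 3: in=⊤ → ⊤ (no change)
  #10 pop 4: in=5 → 0 (no change)

Fixpoint:
  val[0] = 5
  val[1] = 5
  val[2] = 1
  val[3] = ⊤
  val[4] = 0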